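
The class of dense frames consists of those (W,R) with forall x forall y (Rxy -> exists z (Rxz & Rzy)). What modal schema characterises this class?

A defining formula is □□p → □p (the C4 axiom).
Suppose □□p→□p is valid. Take Rxy and set V(p)={w : xR²w}. Then □□p at x, so □p at x, so p at y, i.e. ∃z(Rxz∧Rzy).

□□p → □p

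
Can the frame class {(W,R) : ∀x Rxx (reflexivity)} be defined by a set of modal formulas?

Yes, by □p → p

The condition is reflexivity. A defining modal formula is □p → p.
Suppose □p→p is valid. At any x set V(p)={w : Rxw}. Then □p holds at x, so p holds at x, i.e. Rxx.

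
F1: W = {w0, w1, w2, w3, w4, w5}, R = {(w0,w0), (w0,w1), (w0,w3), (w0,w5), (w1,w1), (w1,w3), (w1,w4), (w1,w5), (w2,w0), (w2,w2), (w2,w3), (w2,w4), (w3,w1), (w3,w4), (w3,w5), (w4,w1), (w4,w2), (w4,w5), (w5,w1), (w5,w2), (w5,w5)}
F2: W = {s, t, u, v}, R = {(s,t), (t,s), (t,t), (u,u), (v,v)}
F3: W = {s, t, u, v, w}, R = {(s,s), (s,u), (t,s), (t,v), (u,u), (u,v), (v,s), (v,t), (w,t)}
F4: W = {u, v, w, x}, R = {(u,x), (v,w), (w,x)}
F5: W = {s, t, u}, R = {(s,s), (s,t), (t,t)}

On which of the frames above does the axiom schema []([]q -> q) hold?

The schema corresponds to shift-reflexivity: forall x forall y (Rxy -> Ryy).
F1: fails — Rw1w3 but not Rw3w3.
F2: fails — Rts but not Rss.
F3: fails — Ruv but not Rvv.
F4: fails — Rvw but not Rww.
F5: condition met.

F5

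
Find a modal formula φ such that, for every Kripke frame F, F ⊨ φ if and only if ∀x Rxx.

□ψ → ψ

A defining formula is □ψ → ψ (the T axiom).
Suppose □ψ→ψ is valid. At any x set V(ψ)={w : Rxw}. Then □ψ holds at x, so ψ holds at x, i.e. Rxx.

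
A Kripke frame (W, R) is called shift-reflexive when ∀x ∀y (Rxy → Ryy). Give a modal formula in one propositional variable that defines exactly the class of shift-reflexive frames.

□(□ψ → ψ)

This is shift-reflexivity; the standard corresponding axiom is T□: □(□ψ → ψ).
Suppose □(□ψ→ψ) is valid. Take Rxy and set V(ψ)={w : Ryw}. Then at y, □ψ holds; since □(□ψ→ψ) at x, □ψ→ψ at y, so ψ at y, i.e. Ryy.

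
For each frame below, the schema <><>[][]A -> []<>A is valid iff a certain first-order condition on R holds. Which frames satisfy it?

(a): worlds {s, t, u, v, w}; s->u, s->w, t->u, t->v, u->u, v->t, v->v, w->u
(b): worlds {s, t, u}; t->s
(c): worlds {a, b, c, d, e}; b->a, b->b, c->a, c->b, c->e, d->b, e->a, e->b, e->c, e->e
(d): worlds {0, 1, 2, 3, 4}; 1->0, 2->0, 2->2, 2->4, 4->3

Frame correspondent (Sahlqvist): forall x forall y forall z ((x R^2 y & xRz) -> exists w (y R^2 w & zRw)) — i.e. a generalized confluence (Geach) condition.
(a): fails — tR²u, tRv but no w* with uR²w* and vRw*.
(b): holds.
(c): fails — bR²a, bRa but no w with aR²w and aRw.
(d): fails — 2R²0, 2R0 but no w with 0R²w and 0Rw.

(b)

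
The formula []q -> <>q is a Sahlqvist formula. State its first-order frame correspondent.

Suppose □q→◇q is valid. At any x set V(q)=W. Then □q at x, so ◇q at x, so x has a successor.
The converse is a direct semantic check.
Frame condition: forall x exists y Rxy.

seriality: forall x exists y Rxy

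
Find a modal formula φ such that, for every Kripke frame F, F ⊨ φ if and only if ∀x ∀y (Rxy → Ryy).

This is shift-reflexivity; the standard corresponding axiom is T□: □(□s → s).

□(□s → s)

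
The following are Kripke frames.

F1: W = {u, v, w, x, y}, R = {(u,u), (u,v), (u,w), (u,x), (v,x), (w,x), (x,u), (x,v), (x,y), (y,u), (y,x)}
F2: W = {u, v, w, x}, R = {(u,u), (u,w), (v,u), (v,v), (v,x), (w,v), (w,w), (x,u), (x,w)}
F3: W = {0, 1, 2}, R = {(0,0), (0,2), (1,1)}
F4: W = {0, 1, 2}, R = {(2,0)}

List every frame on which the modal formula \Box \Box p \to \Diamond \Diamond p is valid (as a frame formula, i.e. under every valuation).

This is the axiom for a generalized confluence (Geach) condition; its first-order frame correspondent is \forall x \exists w (x R^2 w \wedge x R^2 w).
F1: holds.
F2: holds.
F3: fails — at 2 but no w with 2R²w and 2R²w.
F4: fails — at 0 but no w with 0R²w and 0R²w.
Valid on: F1, F2.

F1, F2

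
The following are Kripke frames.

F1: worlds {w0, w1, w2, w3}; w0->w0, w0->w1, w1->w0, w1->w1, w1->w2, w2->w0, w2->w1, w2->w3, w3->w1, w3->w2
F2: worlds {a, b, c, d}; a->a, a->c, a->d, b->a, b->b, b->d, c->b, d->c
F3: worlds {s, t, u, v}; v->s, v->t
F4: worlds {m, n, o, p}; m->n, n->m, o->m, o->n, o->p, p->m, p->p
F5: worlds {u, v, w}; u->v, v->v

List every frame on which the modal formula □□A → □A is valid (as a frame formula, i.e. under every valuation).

F5

The schema corresponds to density: ∀x ∀y (Rxy → ∃z (Rxz ∧ Rzy)).
F1: fails — Rw2w3 but no z with Rw2z and Rzw3.
F2: fails — Rdc but no z with Rdz and Rzc.
F3: fails — Rvt but no z with Rvz and Rzt.
F4: fails — Rnm but no z with Rnz and Rzm.
F5: satisfies the condition.
Valid on: F5.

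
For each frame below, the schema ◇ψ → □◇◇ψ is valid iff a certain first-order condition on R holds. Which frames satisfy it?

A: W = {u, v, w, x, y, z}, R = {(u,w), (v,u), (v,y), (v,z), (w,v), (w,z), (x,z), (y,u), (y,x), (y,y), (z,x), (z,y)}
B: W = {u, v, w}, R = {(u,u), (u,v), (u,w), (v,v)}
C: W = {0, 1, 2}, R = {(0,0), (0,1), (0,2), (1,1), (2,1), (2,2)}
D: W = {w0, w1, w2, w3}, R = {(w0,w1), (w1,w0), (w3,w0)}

D

Frame correspondent (Sahlqvist): ∀x ∀y ∀z ((xRy ∧ xRz) → ∃w (y = w ∧ zR²w)) — i.e. a generalized confluence (Geach) condition.
A: fails — uRw, uRw but no t with w=t and wR²t.
B: fails — uRu, uRv but no t with u=t and vR²t.
C: fails — 0R0, 0R1 but no w with 0=w and 1R²w.
D: condition met.
Valid on: D.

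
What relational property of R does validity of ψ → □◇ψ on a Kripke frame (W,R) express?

Suppose ψ→□◇ψ is valid. Take Rxy and set V(ψ)={x}. Then ψ at x, so □◇ψ at x, so ◇ψ at y, so some z with Ryz has ψ; z=x, i.e. Ryx.

Symmetry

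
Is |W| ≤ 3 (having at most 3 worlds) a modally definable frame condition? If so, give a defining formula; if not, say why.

Not modally definable

If a class were modally definable it would be closed under disjoint unions (Goldblatt–Thomason).
Any modal formula valid on each of 4 disjoint one-world frames is valid on their disjoint union (validity is preserved under disjoint unions). Each one-world frame has |W|=1≤3, but the union has |W|=4.
So no modal formula (or set of formulas) defines exactly the |W|≤3 frames.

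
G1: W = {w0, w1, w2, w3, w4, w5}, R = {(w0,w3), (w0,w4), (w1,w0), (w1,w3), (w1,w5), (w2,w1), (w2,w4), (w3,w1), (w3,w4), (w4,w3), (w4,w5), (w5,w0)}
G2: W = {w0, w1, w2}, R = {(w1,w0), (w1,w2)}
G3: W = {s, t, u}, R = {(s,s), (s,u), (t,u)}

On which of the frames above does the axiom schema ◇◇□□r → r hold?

G2

The schema corresponds to a generalized confluence (Geach) condition: ∀x ∀y (xR²y → ∃w (yR²w ∧ x = w)).
G1: fails — w0R²w5 but no w with w5R²w and w0=w.
G2: condition met.
G3: fails — sR²u but no w with uR²w and s=w.
Valid on: G2.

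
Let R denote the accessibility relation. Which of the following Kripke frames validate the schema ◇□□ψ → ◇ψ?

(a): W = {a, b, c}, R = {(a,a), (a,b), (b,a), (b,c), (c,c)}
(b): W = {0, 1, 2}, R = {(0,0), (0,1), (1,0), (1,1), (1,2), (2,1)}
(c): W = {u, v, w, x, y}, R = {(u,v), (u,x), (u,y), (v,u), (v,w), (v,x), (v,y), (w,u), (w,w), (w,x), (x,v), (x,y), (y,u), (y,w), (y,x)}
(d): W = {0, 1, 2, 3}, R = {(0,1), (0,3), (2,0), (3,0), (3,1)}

The schema corresponds to a generalized confluence (Geach) condition: ∀x ∀y (xRy → ∃w (yR²w ∧ xRw)).
(a): condition met.
(b): condition met.
(c): condition met.
(d): fails — 0R1 but no w with 1R²w and 0Rw.
Valid on: (a), (b), (c).

(a), (b), (c)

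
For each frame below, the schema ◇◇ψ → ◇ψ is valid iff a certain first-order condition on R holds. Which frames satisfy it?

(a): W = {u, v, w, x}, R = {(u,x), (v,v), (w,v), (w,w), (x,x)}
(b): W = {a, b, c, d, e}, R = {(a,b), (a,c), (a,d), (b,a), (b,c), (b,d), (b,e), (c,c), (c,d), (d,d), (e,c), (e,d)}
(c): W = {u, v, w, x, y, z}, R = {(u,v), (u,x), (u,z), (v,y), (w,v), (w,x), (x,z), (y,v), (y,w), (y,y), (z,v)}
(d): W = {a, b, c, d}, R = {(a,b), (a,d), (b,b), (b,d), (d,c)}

(a)

Frame correspondent (Sahlqvist): ∀x ∀y ∀z (Rxy ∧ Ryz → Rxz) — i.e. transitivity.
(a): holds.
(b): fails — Rab and Rba but not Raa.
(c): fails — Ruv and Rvy but not Ruy.
(d): fails — Rad and Rdc but not Rac.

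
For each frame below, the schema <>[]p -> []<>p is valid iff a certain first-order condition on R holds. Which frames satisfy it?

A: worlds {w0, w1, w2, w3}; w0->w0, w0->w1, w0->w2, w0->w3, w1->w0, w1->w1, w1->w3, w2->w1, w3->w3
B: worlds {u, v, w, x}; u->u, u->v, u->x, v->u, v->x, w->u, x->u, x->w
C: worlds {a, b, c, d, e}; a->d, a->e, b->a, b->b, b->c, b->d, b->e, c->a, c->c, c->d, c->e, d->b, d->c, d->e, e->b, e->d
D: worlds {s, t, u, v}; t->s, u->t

B, C

Frame correspondent (Sahlqvist): forall x forall y forall z (Rxy & Rxz -> exists w (Ryw & Rzw)) — i.e. convergence.
A: fails — Rw0w2 and Rw0w3 but w2 and w3 have no common successor.
B: satisfies the condition.
C: satisfies the condition.
D: fails — Rts and Rts but s and s have no common successor.
Valid on: B, C.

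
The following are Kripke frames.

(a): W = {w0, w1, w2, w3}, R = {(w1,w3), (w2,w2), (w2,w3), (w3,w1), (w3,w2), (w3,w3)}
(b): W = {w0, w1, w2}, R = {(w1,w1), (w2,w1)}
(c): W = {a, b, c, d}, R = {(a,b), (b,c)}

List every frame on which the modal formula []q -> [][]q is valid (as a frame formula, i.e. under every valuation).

Frame correspondent (Sahlqvist): forall x forall y forall z (Rxy & Ryz -> Rxz) — i.e. transitivity.
(a): fails — Rw1w3 and Rw3w2 but not Rw1w2.
(b): holds.
(c): fails — Rab and Rbc but not Rac.
Valid on: (b).

(b)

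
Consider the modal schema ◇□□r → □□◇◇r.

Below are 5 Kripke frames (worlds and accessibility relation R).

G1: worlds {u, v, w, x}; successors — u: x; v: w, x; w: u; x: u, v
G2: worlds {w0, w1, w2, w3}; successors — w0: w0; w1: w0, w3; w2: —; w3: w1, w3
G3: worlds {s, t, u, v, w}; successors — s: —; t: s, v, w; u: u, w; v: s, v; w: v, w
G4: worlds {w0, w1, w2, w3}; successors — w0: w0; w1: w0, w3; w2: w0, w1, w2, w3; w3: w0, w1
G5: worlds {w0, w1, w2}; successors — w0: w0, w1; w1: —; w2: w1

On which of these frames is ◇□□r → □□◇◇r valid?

Frame correspondent (Sahlqvist): ∀x ∀y ∀z ((xRy ∧ xR²z) → ∃w (yR²w ∧ zR²w)) — i.e. a generalized confluence (Geach) condition.
G1: fails — uRx, uR²u but no t with xR²t and uR²t.
G2: satisfies the condition.
G3: fails — tRs, tR²s but no w* with sR²w* and sR²w*.
G4: satisfies the condition.
G5: fails — w0Rw0, w0R²w1 but no w with w0R²w and w1R²w.
Valid on: G2, G4.

G2, G4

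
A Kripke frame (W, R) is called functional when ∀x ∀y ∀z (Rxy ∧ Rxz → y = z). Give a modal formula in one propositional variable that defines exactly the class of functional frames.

◇p → □p

This is partial functionality; the standard corresponding axiom is CD: ◇p → □p.
Suppose ◇p→□p is valid. Take Rxy, Rxz and set V(p)={y}. Then ◇p at x, so □p at x, so p at z, i.e. z=y.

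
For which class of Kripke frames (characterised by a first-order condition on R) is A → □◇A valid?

Suppose A→□◇A is valid. Take Rxy and set V(A)={x}. Then A at x, so □◇A at x, so ◇A at y, so some z with Ryz has A; z=x, i.e. Ryx.

symmetry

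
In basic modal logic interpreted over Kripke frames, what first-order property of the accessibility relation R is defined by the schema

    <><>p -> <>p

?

transitivity: forall x forall y forall z (Rxy & Ryz -> Rxz)

This is a form of the 4 axiom.
Its frame correspondent is transitivity — forall x forall y forall z (Rxy & Ryz -> Rxz).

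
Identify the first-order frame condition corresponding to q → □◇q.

symmetry

Suppose q→□◇q is valid. Take Rxy and set V(q)={x}. Then q at x, so □◇q at x, so ◇q at y, so some z with Ryz has q; z=x, i.e. Ryx.
Conversely, any frame satisfying ∀x ∀y (Rxy → Ryx) validates the schema.
Frame condition: ∀x ∀y (Rxy → Ryx).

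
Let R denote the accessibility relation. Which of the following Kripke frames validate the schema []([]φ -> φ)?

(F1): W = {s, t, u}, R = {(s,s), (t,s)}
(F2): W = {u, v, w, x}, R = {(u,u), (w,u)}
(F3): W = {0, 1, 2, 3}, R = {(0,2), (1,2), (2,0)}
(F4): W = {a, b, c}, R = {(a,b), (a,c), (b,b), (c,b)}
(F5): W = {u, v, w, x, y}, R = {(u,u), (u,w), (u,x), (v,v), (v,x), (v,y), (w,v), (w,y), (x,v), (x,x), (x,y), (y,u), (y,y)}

Frame correspondent (Sahlqvist): forall x forall y (Rxy -> Ryy) — i.e. shift-reflexivity.
(F1): holds.
(F2): holds.
(F3): fails — R12 but not R22.
(F4): fails — Rac but not Rcc.
(F5): fails — Ruw but not Rww.
Valid on: (F1), (F2).

(F1), (F2)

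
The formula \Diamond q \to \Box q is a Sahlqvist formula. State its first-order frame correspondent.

Suppose ◇q→□q is valid. Take Rxy, Rxz and set V(q)={y}. Then ◇q at x, so □q at x, so q at z, i.e. z=y.
Conversely, any frame satisfying \forall x \forall y \forall z (Rxy \wedge Rxz \to y = z) validates the schema.
Frame condition: \forall x \forall y \forall z (Rxy \wedge Rxz \to y = z).

partial functionality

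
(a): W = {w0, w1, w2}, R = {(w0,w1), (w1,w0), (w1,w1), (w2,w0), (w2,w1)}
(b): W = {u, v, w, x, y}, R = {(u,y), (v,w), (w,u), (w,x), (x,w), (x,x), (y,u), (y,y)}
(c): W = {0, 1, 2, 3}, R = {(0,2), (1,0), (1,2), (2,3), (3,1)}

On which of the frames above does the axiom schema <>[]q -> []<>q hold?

This is the axiom for convergence; its first-order frame correspondent is forall x forall y forall z (Rxy & Rxz -> exists w (Ryw & Rzw)).
(a): condition met.
(b): fails — Rwu and Rwx but u and x have no common successor.
(c): fails — R10 and R12 but 0 and 2 have no common successor.

(a)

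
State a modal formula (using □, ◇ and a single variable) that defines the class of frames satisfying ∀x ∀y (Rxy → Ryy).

□(□p → p)

The condition is shift-reflexivity. The T□ schema □(□p → p) defines it.
Suppose □(□p→p) is valid. Take Rxy and set V(p)={w : Ryw}. Then at y, □p holds; since □(□p→p) at x, □p→p at y, so p at y, i.e. Ryy.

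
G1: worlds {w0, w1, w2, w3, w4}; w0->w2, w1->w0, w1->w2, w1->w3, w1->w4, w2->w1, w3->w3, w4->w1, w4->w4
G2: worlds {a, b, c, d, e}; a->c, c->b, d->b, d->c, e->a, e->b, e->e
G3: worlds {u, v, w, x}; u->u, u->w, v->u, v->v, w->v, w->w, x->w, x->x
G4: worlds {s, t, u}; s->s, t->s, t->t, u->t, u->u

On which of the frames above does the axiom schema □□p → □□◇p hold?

Frame correspondent (Sahlqvist): ∀x ∀z (xR²z → ∃w (xR²w ∧ zRw)) — i.e. a generalized confluence (Geach) condition.
G1: fails — w0R²w1 but no w with w0R²w and w1Rw.
G2: fails — aR²b but no w with aR²w and bRw.
G3: condition met.
G4: condition met.
Valid on: G3, G4.

G3, G4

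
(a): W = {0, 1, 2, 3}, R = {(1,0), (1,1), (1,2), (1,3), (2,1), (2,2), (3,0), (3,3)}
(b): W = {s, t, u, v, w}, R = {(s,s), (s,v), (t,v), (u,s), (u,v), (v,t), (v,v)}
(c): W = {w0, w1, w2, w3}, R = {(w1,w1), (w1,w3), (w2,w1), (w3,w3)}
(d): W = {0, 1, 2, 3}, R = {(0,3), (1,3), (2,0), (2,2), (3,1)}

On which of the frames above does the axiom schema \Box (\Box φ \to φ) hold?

(c)

The schema corresponds to shift-reflexivity: \forall x \forall y (Rxy \to Ryy).
(a): fails — R10 but not R00.
(b): fails — Rvt but not Rtt.
(c): condition met.
(d): fails — R31 but not R11.
Valid on: (c).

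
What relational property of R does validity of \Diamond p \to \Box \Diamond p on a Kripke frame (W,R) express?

Suppose ◇p→□◇p is valid. Take Rxy, Rxz and set V(p)={y}. Then ◇p at x, so □◇p at x, so ◇p at z, so some w with Rzw has p; w=y, i.e. Rzy. By symmetry of the argument, Ryz.

the Euclidean property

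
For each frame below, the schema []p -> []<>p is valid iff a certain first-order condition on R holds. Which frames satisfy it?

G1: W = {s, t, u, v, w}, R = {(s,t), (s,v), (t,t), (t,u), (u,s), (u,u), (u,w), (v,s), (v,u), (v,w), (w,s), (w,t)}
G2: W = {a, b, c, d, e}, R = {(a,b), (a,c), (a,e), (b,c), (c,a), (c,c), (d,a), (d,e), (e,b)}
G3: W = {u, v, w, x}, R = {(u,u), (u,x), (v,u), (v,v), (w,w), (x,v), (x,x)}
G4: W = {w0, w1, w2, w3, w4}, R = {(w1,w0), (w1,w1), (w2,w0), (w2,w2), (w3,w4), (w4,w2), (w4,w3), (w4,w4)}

G3

Frame correspondent (Sahlqvist): forall x forall z (xRz -> exists w (xRw & zRw)) — i.e. a generalized confluence (Geach) condition.
G1: fails — sRv but no w* with sRw* and vRw*.
G2: fails — dRe but no w with dRw and eRw.
G3: condition met.
G4: fails — w1Rw0 but no w with w1Rw and w0Rw.
Valid on: G3.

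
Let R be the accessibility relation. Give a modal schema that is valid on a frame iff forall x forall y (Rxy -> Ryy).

□(□r → r)

The condition is shift-reflexivity. The T□ schema □(□r → r) defines it.
Suppose □(□r→r) is valid. Take Rxy and set V(r)={w : Ryw}. Then at y, □r holds; since □(□r→r) at x, □r→r at y, so r at y, i.e. Ryy.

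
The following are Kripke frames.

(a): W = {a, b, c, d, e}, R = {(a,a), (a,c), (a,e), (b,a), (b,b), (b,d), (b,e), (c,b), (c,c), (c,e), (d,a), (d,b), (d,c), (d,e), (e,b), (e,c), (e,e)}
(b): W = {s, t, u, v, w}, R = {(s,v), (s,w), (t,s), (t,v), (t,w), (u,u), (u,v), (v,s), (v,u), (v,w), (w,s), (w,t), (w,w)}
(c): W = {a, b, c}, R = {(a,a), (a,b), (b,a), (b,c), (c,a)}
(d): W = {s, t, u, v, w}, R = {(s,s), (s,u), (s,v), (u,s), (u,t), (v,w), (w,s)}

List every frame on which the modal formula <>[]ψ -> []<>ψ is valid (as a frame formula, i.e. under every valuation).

(a), (c)

Frame correspondent (Sahlqvist): forall x forall y forall z (Rxy & Rxz -> exists w (Ryw & Rzw)) — i.e. convergence.
(a): satisfies the condition.
(b): fails — Rvw and Rvu but w and u have no common successor.
(c): satisfies the condition.
(d): fails — Rsv and Rsu but v and u have no common successor.
Valid on: (a), (c).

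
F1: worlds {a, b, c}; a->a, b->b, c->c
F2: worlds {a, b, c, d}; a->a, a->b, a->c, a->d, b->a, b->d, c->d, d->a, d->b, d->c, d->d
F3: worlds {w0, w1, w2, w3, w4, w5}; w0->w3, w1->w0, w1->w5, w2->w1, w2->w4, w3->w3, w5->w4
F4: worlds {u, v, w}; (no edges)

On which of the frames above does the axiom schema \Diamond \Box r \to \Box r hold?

F1, F4

This is the axiom for the Euclidean property; its first-order frame correspondent is \forall x \forall y \forall z (Rxy \wedge Rxz \to Ryz).
F1: ✓.
F2: fails — Rab and Rab but not Rbb.
F3: fails — Rw1w5 and Rw1w5 but not Rw5w5.
F4: ✓.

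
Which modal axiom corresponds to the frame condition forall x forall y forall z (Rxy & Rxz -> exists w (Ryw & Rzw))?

◇□p → □◇p

The condition is convergence. The .2 schema ◇□p → □◇p defines it.
Suppose ◇□p→□◇p is valid. Take Rxy, Rxz and set V(p)={w : Ryw}. Then □p at y so ◇□p at x, so □◇p at x, so ◇p at z, giving w with Rzw and Ryw.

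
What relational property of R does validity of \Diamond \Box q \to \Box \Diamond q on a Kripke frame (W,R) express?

Convergence

Suppose ◇□q→□◇q is valid. Take Rxy, Rxz and set V(q)={w : Ryw}. Then □q at y so ◇□q at x, so □◇q at x, so ◇q at z, giving w with Rzw and Ryw.
Conversely, any frame satisfying \forall x \forall y \forall z (Rxy \wedge Rxz \to \exists w (Ryw \wedge Rzw)) validates the schema.
Frame condition: \forall x \forall y \forall z (Rxy \wedge Rxz \to \exists w (Ryw \wedge Rzw)).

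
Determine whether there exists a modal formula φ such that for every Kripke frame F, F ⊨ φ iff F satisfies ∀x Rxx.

This is a Sahlqvist condition; the T axiom □p → p defines it.
Suppose □p→p is valid. At any x set V(p)={w : Rxw}. Then □p holds at x, so p holds at x, i.e. Rxx.

Yes, by □p → p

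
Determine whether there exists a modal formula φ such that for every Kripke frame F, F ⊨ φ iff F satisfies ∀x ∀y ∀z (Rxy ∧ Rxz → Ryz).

Definable; ◇r → □◇r defines it

The condition is the Euclidean property. A defining modal formula is ◇r → □◇r.
Suppose ◇r→□◇r is valid. Take Rxy, Rxz and set V(r)={y}. Then ◇r at x, so □◇r at x, so ◇r at z, so some w with Rzw has r; w=y, i.e. Rzy. By symmetry of the argument, Ryz.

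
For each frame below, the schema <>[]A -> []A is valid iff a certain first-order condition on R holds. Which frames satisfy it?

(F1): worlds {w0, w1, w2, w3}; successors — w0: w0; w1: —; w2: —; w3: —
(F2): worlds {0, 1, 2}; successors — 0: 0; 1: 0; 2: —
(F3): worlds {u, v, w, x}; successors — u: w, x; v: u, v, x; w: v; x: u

Frame correspondent (Sahlqvist): forall x forall y forall z (Rxy & Rxz -> Ryz) — i.e. the Euclidean property.
(F1): holds.
(F2): holds.
(F3): fails — Ruw and Ruw but not Rww.

(F1), (F2)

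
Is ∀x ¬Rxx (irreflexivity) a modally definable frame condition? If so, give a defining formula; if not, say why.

No

Any modally definable frame class is closed under surjective bounded morphisms.
The 2-cycle (worlds a,b with a→b→a) is irreflexive, and the map sending every world to a single reflexive point • is a surjective bounded morphism (forth: every edge maps to (•,•); back: every world has a successor). So any modal formula valid on the 2-cycle is also valid on the reflexive point, which is not irreflexive.
So no modal formula (or set of formulas) defines exactly the irreflexive frames.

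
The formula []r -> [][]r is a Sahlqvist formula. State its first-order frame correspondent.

Transitivity

This schema is the 4 axiom.
It corresponds to transitivity: forall x forall y forall z (Rxy & Ryz -> Rxz).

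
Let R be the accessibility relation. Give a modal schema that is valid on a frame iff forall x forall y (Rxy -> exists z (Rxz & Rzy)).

□□s → □s

The condition is density. The C4 schema □□s → □s defines it.
Suppose □□s→□s is valid. Take Rxy and set V(s)={w : xR²w}. Then □□s at x, so □s at x, so s at y, i.e. ∃z(Rxz∧Rzy).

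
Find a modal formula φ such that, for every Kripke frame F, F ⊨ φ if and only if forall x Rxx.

A defining formula is □ψ → ψ (the T axiom).

□ψ → ψ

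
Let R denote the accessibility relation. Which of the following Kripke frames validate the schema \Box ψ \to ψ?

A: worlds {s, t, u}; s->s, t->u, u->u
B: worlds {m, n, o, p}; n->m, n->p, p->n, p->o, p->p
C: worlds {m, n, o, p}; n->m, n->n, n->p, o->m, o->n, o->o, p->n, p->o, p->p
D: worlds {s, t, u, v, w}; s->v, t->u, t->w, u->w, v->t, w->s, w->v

none

This is the axiom for reflexivity; its first-order frame correspondent is \forall x Rxx.
A: fails — world t does not see itself.
B: fails — world m does not see itself.
C: fails — world m does not see itself.
D: fails — world s does not see itself.
Valid on no frame.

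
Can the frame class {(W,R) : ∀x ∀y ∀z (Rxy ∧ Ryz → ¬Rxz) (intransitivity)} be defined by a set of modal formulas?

If a class were modally definable it would be closed under surjective bounded morphisms (Goldblatt–Thomason).
The 5-cycle (worlds w0,w1,w2,w3,w4 with w0→w1→w2→w3→w4→w0) is intransitive. Mapping every world to a single reflexive point • is a surjective bounded morphism; the reflexive point is not intransitive (R••∧R•• but R••).
So no modal formula (or set of formulas) defines exactly the intransitive frames.

No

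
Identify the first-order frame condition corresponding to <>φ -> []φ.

partial functionality: forall x forall y forall z (Rxy & Rxz -> y = z)

Suppose ◇φ→□φ is valid. Take Rxy, Rxz and set V(φ)={y}. Then ◇φ at x, so □φ at x, so φ at z, i.e. z=y.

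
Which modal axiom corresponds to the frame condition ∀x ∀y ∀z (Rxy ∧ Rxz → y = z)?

This is partial functionality; the standard corresponding axiom is CD: ◇s → □s.
Suppose ◇s→□s is valid. Take Rxy, Rxz and set V(s)={y}. Then ◇s at x, so □s at x, so s at z, i.e. z=y.

◇s → □s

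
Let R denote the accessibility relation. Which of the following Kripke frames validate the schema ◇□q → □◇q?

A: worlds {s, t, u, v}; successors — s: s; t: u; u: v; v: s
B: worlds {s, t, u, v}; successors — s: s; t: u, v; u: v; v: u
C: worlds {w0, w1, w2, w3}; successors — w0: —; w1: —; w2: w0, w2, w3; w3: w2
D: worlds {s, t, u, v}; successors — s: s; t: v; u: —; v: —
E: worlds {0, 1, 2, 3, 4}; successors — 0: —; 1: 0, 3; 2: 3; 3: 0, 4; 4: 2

A

This is the axiom for convergence; its first-order frame correspondent is ∀x ∀y ∀z (Rxy ∧ Rxz → ∃w (Ryw ∧ Rzw)).
A: holds.
B: fails — Rtv and Rtu but v and u have no common successor.
C: fails — Rw2w0 and Rw2w0 but w0 and w0 have no common successor.
D: fails — Rtv and Rtv but v and v have no common successor.
E: fails — R10 and R10 but 0 and 0 have no common successor.
Valid on: A.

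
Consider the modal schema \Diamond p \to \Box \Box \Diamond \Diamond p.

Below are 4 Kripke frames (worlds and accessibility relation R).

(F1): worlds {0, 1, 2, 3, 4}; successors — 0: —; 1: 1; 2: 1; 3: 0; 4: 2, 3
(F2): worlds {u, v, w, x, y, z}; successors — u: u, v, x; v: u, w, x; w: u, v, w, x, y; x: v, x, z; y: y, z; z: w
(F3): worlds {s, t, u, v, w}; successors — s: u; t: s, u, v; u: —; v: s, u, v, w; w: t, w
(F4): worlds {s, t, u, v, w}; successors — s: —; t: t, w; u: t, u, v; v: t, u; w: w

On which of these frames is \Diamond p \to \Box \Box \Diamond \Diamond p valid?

none

This is the axiom for a generalized confluence (Geach) condition; its first-order frame correspondent is \forall x \forall y \forall z ((xRy \wedge x R^2 z) \to \exists w (y = w \wedge z R^2 w)).
(F1): fails — 4R2, 4R²0 but no w with 2=w and 0R²w.
(F2): fails — vRu, vR²y but no t with u=t and yR²t.
(F3): fails — tRs, tR²s but no w* with s=w* and sR²w*.
(F4): fails — tRt, tR²w but no w* with t=w* and wR²w*.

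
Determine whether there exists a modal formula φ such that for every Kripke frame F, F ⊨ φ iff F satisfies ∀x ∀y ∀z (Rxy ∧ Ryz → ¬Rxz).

No — not modally definable

If a class were modally definable it would be closed under surjective bounded morphisms (Goldblatt–Thomason).
The 3-cycle (worlds a,b,c with a→b→c→a) is intransitive. Mapping every world to a single reflexive point • is a surjective bounded morphism; the reflexive point is not intransitive (R••∧R•• but R••).
Hence intransitivity is not modally definable.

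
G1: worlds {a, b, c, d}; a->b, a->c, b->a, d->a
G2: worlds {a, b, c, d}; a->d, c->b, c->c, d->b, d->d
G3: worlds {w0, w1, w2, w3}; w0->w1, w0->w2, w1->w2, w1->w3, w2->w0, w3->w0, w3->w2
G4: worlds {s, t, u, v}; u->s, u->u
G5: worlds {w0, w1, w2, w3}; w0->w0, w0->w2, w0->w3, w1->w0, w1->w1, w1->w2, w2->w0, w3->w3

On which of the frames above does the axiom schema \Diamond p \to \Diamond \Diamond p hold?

This is the axiom for a generalized confluence (Geach) condition; its first-order frame correspondent is \forall x \forall y (xRy \to \exists w (y = w \wedge x R^2 w)).
G1: fails — aRb but no w with b=w and aR²w.
G2: satisfies the condition.
G3: fails — w0Rw1 but no w with w1=w and w0R²w.
G4: satisfies the condition.
G5: satisfies the condition.

G2, G4, G5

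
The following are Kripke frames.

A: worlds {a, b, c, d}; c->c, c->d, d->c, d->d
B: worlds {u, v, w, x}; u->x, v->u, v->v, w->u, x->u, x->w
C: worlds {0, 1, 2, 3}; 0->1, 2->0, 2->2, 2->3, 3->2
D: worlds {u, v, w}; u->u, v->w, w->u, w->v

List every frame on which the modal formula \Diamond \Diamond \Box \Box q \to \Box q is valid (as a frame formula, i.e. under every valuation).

The schema corresponds to a generalized confluence (Geach) condition: \forall x \forall y \forall z ((x R^2 y \wedge xRz) \to \exists w (y R^2 w \wedge z = w)).
A: satisfies the condition.
B: fails — uR²u, uRx but no t with uR²t and x=t.
C: fails — 2R²0, 2R0 but no w with 0R²w and 0=w.
D: fails — vR²u, vRw but no t with uR²t and w=t.
Valid on: A.

A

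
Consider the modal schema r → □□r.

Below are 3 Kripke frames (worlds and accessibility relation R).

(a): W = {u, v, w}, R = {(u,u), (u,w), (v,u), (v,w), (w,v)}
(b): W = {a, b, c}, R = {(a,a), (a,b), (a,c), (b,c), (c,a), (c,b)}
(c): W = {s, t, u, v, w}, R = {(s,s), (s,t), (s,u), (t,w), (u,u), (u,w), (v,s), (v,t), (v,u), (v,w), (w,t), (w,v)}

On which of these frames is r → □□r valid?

none

This is the axiom for a generalized confluence (Geach) condition; its first-order frame correspondent is ∀x ∀z (xR²z → ∃w (x = w ∧ z = w)).
(a): fails — uR²v but u ≠ v.
(b): fails — aR²b but a ≠ b.
(c): fails — sR²t but s ≠ t.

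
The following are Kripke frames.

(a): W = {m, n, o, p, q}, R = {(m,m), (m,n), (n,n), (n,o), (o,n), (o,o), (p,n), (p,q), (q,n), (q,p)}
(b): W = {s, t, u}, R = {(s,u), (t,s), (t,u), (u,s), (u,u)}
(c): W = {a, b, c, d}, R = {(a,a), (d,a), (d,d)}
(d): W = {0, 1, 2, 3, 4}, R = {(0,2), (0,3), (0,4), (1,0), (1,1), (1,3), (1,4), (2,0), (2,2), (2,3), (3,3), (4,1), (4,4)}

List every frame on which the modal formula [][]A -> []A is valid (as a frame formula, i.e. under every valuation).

(b), (c), (d)

This is the axiom for density; its first-order frame correspondent is forall x forall y (Rxy -> exists z (Rxz & Rzy)).
(a): fails — Rqp but no z with Rqz and Rzp.
(b): condition met.
(c): condition met.
(d): condition met.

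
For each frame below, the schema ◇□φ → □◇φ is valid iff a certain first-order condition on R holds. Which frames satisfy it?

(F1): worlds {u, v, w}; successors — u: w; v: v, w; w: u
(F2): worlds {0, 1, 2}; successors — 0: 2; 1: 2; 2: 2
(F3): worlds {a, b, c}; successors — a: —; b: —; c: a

This is the axiom for convergence; its first-order frame correspondent is ∀x ∀y ∀z (Rxy ∧ Rxz → ∃w (Ryw ∧ Rzw)).
(F1): fails — Rvv and Rvw but v and w have no common successor.
(F2): ✓.
(F3): fails — Rca and Rca but a and a have no common successor.

(F2)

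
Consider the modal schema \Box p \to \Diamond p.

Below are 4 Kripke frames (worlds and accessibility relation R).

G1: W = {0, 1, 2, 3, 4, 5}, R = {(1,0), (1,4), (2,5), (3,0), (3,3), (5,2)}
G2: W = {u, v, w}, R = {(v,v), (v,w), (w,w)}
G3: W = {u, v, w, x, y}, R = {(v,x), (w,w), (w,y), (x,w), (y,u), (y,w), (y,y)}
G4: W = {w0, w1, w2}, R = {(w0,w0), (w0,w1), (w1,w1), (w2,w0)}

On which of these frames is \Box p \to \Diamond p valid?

G4

Frame correspondent (Sahlqvist): \forall x \exists y Rxy — i.e. seriality.
G1: fails — world 0 has no successor.
G2: fails — world u has no successor.
G3: fails — world u has no successor.
G4: condition met.
Valid on: G4.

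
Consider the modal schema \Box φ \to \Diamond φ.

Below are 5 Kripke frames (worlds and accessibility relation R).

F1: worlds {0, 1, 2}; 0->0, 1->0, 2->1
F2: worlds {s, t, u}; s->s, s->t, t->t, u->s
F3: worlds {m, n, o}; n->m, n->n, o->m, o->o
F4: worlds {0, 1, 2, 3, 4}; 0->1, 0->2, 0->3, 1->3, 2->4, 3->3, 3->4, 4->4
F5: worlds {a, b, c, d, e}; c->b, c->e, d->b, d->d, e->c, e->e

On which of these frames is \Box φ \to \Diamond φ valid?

Frame correspondent (Sahlqvist): \forall x \exists y Rxy — i.e. seriality.
F1: satisfies the condition.
F2: satisfies the condition.
F3: fails — world m has no successor.
F4: satisfies the condition.
F5: fails — world a has no successor.
Valid on: F1, F2, F4.

F1, F2, F4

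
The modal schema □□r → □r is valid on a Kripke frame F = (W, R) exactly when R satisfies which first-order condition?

density

Suppose □□r→□r is valid. Take Rxy and set V(r)={w : xR²w}. Then □□r at x, so □r at x, so r at y, i.e. ∃z(Rxz∧Rzy).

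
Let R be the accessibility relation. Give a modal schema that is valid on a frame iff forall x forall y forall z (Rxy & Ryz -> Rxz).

□r → □□r

A defining formula is □r → □□r (the 4 axiom).
Suppose □r→□□r is valid. Take Rxy, Ryz and set V(r)={w : Rxw}. Then □r at x, so □□r at x, so □r at y, so r at z, i.e. Rxz.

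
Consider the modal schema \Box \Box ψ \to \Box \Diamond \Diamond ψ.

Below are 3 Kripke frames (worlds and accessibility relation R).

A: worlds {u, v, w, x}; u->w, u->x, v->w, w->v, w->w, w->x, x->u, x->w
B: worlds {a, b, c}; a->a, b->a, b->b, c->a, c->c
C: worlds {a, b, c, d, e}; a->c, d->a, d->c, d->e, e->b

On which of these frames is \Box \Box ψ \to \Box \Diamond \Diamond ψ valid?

A, B

The schema corresponds to a generalized confluence (Geach) condition: \forall x \forall z (xRz \to \exists w (x R^2 w \wedge z R^2 w)).
A: satisfies the condition.
B: satisfies the condition.
C: fails — aRc but no w with aR²w and cR²w.
Valid on: A, B.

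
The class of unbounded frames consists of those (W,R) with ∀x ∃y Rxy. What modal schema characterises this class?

A defining formula is □ψ → ◇ψ (the D axiom).
Suppose □ψ→◇ψ is valid. At any x set V(ψ)=W. Then □ψ at x, so ◇ψ at x, so x has a successor.

□ψ → ◇ψ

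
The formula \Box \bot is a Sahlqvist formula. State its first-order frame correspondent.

emptiness of R

This schema is the Ver axiom.
Its frame correspondent is emptiness of R — \forall x \forall y \neg Rxy.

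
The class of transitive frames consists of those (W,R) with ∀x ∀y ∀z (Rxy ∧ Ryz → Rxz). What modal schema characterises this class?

This is transitivity; the standard corresponding axiom is 4: □q → □□q.
Suppose □q→□□q is valid. Take Rxy, Ryz and set V(q)={w : Rxw}. Then □q at x, so □□q at x, so □q at y, so q at z, i.e. Rxz.

□q → □□q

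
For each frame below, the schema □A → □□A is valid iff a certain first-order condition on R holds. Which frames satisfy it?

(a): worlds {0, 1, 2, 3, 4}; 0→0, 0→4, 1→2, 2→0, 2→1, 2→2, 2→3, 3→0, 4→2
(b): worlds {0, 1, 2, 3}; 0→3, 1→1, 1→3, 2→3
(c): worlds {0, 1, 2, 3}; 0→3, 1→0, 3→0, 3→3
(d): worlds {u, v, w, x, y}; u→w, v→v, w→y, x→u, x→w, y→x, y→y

(b)

This is the axiom for transitivity; its first-order frame correspondent is ∀x ∀y ∀z (Rxy ∧ Ryz → Rxz).
(a): fails — R12 and R23 but not R13.
(b): satisfies the condition.
(c): fails — R10 and R03 but not R13.
(d): fails — Rxw and Rwy but not Rxy.
Valid on: (b).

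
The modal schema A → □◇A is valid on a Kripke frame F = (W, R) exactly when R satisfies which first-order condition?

symmetry

This is the B axiom.
Its frame correspondent is symmetry — ∀x ∀y (Rxy → Ryx).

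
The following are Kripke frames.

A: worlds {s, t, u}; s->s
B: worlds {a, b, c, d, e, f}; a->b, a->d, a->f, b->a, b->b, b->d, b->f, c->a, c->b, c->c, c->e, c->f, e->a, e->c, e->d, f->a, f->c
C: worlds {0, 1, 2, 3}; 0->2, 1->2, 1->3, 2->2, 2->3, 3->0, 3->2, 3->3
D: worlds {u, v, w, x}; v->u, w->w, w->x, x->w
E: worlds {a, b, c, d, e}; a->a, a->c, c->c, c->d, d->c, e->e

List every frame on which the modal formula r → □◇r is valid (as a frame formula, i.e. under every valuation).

Frame correspondent (Sahlqvist): ∀x ∀y (Rxy → Ryx) — i.e. symmetry.
A: condition met.
B: fails — Rbf but not Rfb.
C: fails — R02 but not R20.
D: fails — Rvu but not Ruv.
E: fails — Rac but not Rca.

A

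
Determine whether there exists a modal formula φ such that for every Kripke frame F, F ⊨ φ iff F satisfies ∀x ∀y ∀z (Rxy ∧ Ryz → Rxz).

Yes — defined by □r → □□r

The condition is transitivity. A defining modal formula is □r → □□r.
Suppose □r→□□r is valid. Take Rxy, Ryz and set V(r)={w : Rxw}. Then □r at x, so □□r at x, so □r at y, so r at z, i.e. Rxz.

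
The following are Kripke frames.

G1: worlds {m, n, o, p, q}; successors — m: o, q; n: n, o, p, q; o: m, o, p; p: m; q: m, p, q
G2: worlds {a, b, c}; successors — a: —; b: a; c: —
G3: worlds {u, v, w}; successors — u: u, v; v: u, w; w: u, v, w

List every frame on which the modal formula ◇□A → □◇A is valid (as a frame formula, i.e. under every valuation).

G3

The schema corresponds to convergence: ∀x ∀y ∀z (Rxy ∧ Rxz → ∃w (Ryw ∧ Rzw)).
G1: fails — Rnn and Rnp but n and p have no common successor.
G2: fails — Rba and Rba but a and a have no common successor.
G3: ✓.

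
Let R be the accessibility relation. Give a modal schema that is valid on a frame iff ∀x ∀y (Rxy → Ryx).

ψ → □◇ψ

This is symmetry; the standard corresponding axiom is B: ψ → □◇ψ.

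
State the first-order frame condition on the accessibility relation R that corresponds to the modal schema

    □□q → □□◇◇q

∀x ∀z (xR²z → ∃w (xR²w ∧ zR²w))

This is a Sahlqvist (Geach-type) schema ◇^0□^2q → □^2◇^2q.
Minimal-valuation argument: fix x; take any y with xR^0y and any z with xR^2z. Set V(q) to the set of worlds R-reachable from y in exactly 2 steps. Then □^2q holds at y, so the antecedent holds at x; validity forces ◇^2q at z, giving a w with zR^2w and yR^2w.
First-order correspondent: ∀x ∀z (xR²z → ∃w (xR²w ∧ zR²w)).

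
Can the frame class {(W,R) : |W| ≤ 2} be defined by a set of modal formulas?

Not modally definable

If a class were modally definable it would be closed under disjoint unions (Goldblatt–Thomason).
Any modal formula valid on each of 3 disjoint one-world frames is valid on their disjoint union (validity is preserved under disjoint unions). Each one-world frame has |W|=1≤2, but the union has |W|=3.
Hence having at most 2 worlds is not modally definable.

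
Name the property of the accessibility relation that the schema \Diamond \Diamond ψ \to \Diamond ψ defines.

This is frame-equivalent to □ψ → □□ψ (substitute ¬ψ for ψ and contrapose).
Suppose □ψ→□□ψ is valid. Take Rxy, Ryz and set V(ψ)={w : Rxw}. Then □ψ at x, so □□ψ at x, so □ψ at y, so ψ at z, i.e. Rxz.

transitivity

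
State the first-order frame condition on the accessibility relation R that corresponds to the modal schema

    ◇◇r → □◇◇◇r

This is a Sahlqvist (Geach-type) schema ◇^2□^0r → □^1◇^3r.
First-order correspondent: ∀x ∀y ∀z ((xR²y ∧ xRz) → ∃w (y = w ∧ zR³w)).

∀x ∀y ∀z ((xR²y ∧ xRz) → ∃w (y = w ∧ zR³w))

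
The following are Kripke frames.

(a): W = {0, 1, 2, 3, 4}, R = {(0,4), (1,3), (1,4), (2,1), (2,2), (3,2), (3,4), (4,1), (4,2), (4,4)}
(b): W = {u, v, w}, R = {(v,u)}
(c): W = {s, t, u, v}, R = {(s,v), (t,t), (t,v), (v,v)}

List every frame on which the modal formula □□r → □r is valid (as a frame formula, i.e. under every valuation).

(c)

Frame correspondent (Sahlqvist): ∀x ∀y (Rxy → ∃z (Rxz ∧ Rzy)) — i.e. density.
(a): fails — R13 but no z with R1z and Rz3.
(b): fails — Rvu but no z with Rvz and Rzu.
(c): ✓.
Valid on: (c).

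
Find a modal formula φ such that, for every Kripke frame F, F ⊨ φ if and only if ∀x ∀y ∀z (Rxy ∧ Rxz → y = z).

◇ψ → □ψ

The condition is partial functionality. The CD schema ◇ψ → □ψ defines it.
Suppose ◇ψ→□ψ is valid. Take Rxy, Rxz and set V(ψ)={y}. Then ◇ψ at x, so □ψ at x, so ψ at z, i.e. z=y.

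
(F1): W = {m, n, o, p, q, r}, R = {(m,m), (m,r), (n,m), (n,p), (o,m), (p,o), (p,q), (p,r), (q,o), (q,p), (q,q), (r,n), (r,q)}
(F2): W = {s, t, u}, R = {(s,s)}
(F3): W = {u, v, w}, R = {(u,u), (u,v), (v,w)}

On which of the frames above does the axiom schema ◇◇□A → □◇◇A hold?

This is the axiom for a generalized confluence (Geach) condition; its first-order frame correspondent is ∀x ∀y ∀z ((xR²y ∧ xRz) → ∃w (yRw ∧ zR²w)).
(F1): fails — pR²q, pRo but no w with qRw and oR²w.
(F2): satisfies the condition.
(F3): fails — uR²u, uRv but no t with uRt and vR²t.
Valid on: (F2).

(F2)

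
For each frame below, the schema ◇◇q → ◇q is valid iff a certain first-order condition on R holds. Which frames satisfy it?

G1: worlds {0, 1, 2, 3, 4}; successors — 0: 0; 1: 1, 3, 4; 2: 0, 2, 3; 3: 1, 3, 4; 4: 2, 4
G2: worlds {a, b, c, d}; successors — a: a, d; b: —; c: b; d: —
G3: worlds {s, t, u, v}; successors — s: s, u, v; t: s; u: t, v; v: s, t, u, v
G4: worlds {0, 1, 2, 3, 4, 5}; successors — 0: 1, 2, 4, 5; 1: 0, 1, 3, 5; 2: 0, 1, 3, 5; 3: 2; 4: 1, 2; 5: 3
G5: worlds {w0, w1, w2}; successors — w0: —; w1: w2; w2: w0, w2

G2

This is the axiom for transitivity; its first-order frame correspondent is ∀x ∀y ∀z (Rxy ∧ Ryz → Rxz).
G1: fails — R34 and R42 but not R32.
G2: condition met.
G3: fails — Ruv and Rvu but not Ruu.
G4: fails — R10 and R02 but not R12.
G5: fails — Rw1w2 and Rw2w0 but not Rw1w0.
Valid on: G2.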